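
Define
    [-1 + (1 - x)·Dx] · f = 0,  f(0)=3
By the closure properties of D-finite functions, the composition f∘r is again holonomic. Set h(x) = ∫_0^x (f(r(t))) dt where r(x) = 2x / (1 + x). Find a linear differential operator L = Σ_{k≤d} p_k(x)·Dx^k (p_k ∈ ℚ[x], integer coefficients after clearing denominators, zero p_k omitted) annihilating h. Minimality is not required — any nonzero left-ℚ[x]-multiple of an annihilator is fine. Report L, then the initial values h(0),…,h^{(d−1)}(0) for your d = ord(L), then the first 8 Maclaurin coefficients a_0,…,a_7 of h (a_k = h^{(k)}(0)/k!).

L = 2·Dx + (-1 + x^2)·Dx^2  (order 2).
h: a_k = 0, 3, 3, 2, 3/2, 6/5, 1, 6/7, …
ICs: h(0) = 0, h′(0) = 3.

f: a_k = 3, 3, 3, 3, 3, 3, 3, 3, …
L₀ from L_f via x↦r, Dx↦r'^{-1}Dx.
h=∫₀ˣh₀: take L = L₀·Dx.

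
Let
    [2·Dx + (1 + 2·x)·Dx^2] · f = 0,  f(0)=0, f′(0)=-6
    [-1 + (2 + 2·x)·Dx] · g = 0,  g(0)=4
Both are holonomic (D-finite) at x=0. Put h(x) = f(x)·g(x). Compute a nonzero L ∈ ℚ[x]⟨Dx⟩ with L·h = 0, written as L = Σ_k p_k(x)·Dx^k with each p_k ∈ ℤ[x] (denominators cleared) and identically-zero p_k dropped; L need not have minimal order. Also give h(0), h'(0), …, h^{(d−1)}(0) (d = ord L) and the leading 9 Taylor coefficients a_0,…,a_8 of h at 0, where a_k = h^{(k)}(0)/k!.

L = (-1 + 2·x) + (4 + 4·x)·Dx + (4 + 16·x + 20·x^2 + 8·x^3)·Dx^2  (order 2).
h: a_k = 0, -24, 12, -17, 55/2, -3709/80, 12801/160, -629127/4480, 2238717/8960, …
ICs: h(0) = 0, h′(0) = -24.

f: a_k = 0, -6, 6, -8, 12, -96/5, 32, -384/7, 96, …
g: a_k = 4, 2, -1/2, 1/4, -5/32, 7/64, -21/256, 33/512, -429/8192, …
h₀=f·g: eliminate ⇒ L₀, order ≤ 2·1.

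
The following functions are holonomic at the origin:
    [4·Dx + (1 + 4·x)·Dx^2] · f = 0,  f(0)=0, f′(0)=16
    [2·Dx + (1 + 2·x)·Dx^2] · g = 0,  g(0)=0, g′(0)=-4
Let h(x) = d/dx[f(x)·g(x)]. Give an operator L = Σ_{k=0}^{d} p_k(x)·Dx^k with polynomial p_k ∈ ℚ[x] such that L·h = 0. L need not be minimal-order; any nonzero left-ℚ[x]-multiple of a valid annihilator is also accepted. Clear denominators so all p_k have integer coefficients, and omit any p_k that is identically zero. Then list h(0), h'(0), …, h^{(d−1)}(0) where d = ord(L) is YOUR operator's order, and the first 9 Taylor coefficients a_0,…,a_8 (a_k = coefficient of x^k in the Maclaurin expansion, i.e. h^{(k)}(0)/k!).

L = (160 + 768·x + 1024·x^2) + (264 + 2144·x + 5760·x^2 + 5120·x^3)·Dx + (64 + 720·x + 2976·x^2 + 5376·x^3 + 3584·x^4)·Dx^2 + (3 + 44·x + 252·x^2 + 704·x^3 + 960·x^4 + 512·x^5)·Dx^3  (order 3).
h: a_k = 0, -128, 576, -6656/3, 8320, -469504/15, 594944/5, -9601024/21, 62032896/35, …
ICs: h(0) = 0, h′(0) = -128, h′′(0) = 1152.

f: a_k = 0, 16, -32, 256/3, -256, 4096/5, -8192/3, 65536/7, -32768, …
g: a_k = 0, -4, 4, -16/3, 8, -64/5, 64/3, -256/7, 64, …
h₀=f·g: eliminate ⇒ L₀, order ≤ 2·2.
Differentiate: ansatz ord ≤ ord L₀ ⇒ L.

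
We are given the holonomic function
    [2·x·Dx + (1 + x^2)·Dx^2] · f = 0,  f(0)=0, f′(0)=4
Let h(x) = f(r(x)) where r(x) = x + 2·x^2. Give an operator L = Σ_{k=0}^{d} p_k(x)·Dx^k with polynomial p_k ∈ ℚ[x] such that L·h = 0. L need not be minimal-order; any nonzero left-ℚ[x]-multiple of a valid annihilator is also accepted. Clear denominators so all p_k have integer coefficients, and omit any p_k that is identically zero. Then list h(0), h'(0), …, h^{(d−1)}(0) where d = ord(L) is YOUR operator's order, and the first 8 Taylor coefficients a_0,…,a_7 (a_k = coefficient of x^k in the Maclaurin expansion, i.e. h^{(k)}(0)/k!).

f: a_k = 0, 4, 0, -4/3, 0, 4/5, 0, -4/7, …
L₀ from L_f via x↦r, Dx↦r'^{-1}Dx.
L = (-4 + 2·x + 16·x^2 + 48·x^3 + 48·x^4)·Dx + (1 + 4·x + x^2 + 8·x^3 + 20·x^4 + 16·x^5)·Dx^2  (order 2).
h: a_k = 0, 4, 8, -4/3, -8, -76/5, -8/3, 220/7, …
ICs: h(0) = 0, h′(0) = 4.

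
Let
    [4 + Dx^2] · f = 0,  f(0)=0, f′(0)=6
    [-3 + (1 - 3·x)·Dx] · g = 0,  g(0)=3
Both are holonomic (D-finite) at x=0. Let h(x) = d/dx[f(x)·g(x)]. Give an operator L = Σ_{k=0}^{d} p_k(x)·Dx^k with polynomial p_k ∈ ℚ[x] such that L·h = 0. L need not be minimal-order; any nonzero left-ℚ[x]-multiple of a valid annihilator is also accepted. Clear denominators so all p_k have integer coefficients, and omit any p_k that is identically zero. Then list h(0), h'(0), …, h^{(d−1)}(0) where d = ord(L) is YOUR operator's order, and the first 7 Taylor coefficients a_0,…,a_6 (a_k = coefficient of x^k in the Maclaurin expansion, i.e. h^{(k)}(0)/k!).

f: a_k = 0, 6, 0, -4, 0, 4/5, 0, …
g: a_k = 3, 9, 27, 81, 243, 729, 2187, …
h₀=f·g: eliminate ⇒ L₀, order ≤ 2·1.
h=h₀': d/dx-closure on L₀ ⇒ L.
L = (-14 - 24·x + 36·x^2) + (-6 + 18·x)·Dx + (1 - 6·x + 9·x^2)·Dx^2  (order 2).
h: a_k = 18, 108, 450, 1800, 6762, 121716/5, 425998/5, …
ICs: h(0) = 18, h′(0) = 108.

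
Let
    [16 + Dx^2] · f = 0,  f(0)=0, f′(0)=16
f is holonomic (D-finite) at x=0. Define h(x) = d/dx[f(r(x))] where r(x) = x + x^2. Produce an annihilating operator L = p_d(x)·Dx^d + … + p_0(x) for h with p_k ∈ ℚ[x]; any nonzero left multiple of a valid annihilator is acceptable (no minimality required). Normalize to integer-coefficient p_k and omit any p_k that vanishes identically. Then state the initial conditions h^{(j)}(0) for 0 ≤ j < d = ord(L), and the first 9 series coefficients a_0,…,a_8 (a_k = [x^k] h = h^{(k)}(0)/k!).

f: a_k = 0, 16, 0, -128/3, 0, 512/15, 0, -4096/315, 0, …
Change of var in L_f (x↦r) gives L₀.
h=h₀': d/dx-closure on L₀ ⇒ L.
L = (28 + 128·x + 384·x^2 + 512·x^3 + 256·x^4) + (-6 - 12·x)·Dx + (1 + 4·x + 4·x^2)·Dx^2  (order 2).
h: a_k = 16, 32, -128, -512, -1408/3, 768, 103424/45, 90112/45, -282112/315, …
ICs: h(0) = 16, h′(0) = 32.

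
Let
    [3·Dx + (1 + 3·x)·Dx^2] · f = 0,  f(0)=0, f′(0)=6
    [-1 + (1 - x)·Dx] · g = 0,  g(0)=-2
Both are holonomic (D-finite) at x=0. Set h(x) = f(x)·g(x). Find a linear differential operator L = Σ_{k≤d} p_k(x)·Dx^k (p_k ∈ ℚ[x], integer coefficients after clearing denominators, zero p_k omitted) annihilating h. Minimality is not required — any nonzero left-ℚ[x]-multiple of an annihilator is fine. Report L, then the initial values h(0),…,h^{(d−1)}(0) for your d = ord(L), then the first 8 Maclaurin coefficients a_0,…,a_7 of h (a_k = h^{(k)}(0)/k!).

f: a_k = 0, 6, -9, 18, -81/2, 486/5, -243, 4374/7, …
g: a_k = -2, -2, -2, -2, -2, -2, -2, -2, …
f·g: L₀ = L_f ⊗_s L_g, ord ≤ 2·1.
L = 3 + (-1 + 9·x)·Dx + (-1 - 2·x + 3·x^2)·Dx^2  (order 2).
h: a_k = 0, -12, 6, -30, 51, -717/5, 1713/5, -31749/35, …
ICs: h(0) = 0, h′(0) = -12.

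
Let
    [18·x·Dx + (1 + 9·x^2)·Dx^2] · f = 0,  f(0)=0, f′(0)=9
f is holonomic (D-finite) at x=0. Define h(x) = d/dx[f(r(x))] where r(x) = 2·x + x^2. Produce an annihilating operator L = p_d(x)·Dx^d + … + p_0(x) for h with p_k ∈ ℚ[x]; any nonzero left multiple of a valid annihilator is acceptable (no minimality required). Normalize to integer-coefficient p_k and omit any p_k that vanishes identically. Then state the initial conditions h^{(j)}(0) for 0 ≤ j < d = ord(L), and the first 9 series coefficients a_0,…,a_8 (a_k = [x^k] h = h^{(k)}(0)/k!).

f: a_k = 0, 9, 0, -27, 0, 729/5, 0, -6561/7, 0, …
Substitute x→r, Dx→(1/r')Dx; clear ⇒ L₀.
Derive L from L₀ (diff closure).
L = (-1 + 72·x + 144·x^2 + 108·x^3 + 27·x^4) + (1 + x + 36·x^2 + 72·x^3 + 45·x^4 + 9·x^5)·Dx  (order 1).
h: a_k = 18, 18, -648, -1296, 22518, 69822, -758160, -3312576, 24577506, …
ICs: h(0) = 18.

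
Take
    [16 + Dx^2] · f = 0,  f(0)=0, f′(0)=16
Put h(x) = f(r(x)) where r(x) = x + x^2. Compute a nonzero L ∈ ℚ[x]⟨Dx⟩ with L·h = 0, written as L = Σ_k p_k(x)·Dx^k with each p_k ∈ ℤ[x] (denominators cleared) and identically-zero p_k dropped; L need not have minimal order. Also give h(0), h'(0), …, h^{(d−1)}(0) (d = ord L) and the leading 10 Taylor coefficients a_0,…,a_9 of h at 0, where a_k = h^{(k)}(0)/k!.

L = (16 + 96·x + 192·x^2 + 128·x^3) - 2·Dx + (1 + 2·x)·Dx^2  (order 2).
h: a_k = 0, 16, 16, -128/3, -128, -1408/15, 128, 103424/315, 11264/45, -282112/2835, …
ICs: h(0) = 0, h′(0) = 16.

f: a_k = 0, 16, 0, -128/3, 0, 512/15, 0, -4096/315, 0, 8192/2835, …
Substitute x→r, Dx→(1/r')Dx; clear ⇒ L₀.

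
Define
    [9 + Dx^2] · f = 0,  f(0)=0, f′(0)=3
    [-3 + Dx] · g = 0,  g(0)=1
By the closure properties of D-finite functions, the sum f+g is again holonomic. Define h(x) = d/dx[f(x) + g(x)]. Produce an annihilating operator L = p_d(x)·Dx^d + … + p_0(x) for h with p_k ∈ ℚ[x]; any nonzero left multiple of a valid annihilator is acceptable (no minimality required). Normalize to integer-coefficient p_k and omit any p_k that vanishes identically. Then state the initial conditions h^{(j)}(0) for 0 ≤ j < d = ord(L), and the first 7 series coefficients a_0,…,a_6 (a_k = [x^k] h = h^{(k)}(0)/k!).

f: a_k = 0, 3, 0, -9/2, 0, 81/40, 0, …
g: a_k = 1, 3, 9/2, 9/2, 27/8, 81/40, 81/80, …
Sum ⇒ L₀ = lclm(L_f,L_g) in ℚ(x)⟨Dx⟩.
h=h₀': d/dx-closure on L₀ ⇒ L.
L = 27 - 9·Dx + 3·Dx^2 - Dx^3  (order 3).
h: a_k = 6, 9, 0, 27/2, 81/4, 243/40, 0, …
ICs: h(0) = 6, h′(0) = 9, h′′(0) = 0.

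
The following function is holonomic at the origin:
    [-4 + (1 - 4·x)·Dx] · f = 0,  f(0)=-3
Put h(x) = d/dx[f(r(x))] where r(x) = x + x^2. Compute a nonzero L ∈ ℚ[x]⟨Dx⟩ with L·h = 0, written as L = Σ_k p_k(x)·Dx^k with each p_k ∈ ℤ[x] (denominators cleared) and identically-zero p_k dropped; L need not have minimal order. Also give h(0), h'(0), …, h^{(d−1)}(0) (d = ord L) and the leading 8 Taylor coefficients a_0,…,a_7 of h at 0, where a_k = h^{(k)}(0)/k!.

f: a_k = -3, -12, -48, -192, -768, -3072, -12288, -49152, …
f∘r: x↦r, Dx↦Dx/r' in L_f ⇒ L₀.
h=h₀': d/dx-closure on L₀ ⇒ L.
L = (10 + 24·x + 24·x^2) + (-1 + 2·x + 12·x^2 + 8·x^3)·Dx  (order 1).
h: a_k = -12, -120, -864, -5568, -33600, -194688, -1096704, -6051840, …
ICs: h(0) = -12.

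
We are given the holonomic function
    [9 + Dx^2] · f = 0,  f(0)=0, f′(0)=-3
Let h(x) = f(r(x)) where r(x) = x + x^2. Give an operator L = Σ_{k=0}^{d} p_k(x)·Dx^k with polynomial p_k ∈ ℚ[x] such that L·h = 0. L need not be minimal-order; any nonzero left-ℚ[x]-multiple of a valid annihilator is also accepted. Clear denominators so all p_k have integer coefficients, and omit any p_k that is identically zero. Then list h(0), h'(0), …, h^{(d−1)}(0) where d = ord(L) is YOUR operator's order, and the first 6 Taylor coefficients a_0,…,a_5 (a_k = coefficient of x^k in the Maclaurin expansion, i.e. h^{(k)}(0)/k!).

f: a_k = 0, -3, 0, 9/2, 0, -81/40, …
Change of var in L_f (x↦r) gives L₀.
L = (9 + 54·x + 108·x^2 + 72·x^3) - 2·Dx + (1 + 2·x)·Dx^2  (order 2).
h: a_k = 0, -3, -3, 9/2, 27/2, 459/40, …
ICs: h(0) = 0, h′(0) = -3.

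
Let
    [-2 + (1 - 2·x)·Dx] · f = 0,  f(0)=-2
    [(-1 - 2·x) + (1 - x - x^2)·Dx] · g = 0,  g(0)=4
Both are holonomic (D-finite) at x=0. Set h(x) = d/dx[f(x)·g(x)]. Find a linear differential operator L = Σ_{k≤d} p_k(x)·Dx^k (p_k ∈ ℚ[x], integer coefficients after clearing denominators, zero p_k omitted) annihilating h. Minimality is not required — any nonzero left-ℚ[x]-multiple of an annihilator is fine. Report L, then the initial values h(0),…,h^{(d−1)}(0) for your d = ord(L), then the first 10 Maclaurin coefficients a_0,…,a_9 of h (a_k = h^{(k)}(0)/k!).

L = (16 - 30·x - 30·x^2 + 32·x^3 + 48·x^4) + (-3 + 11·x - 3·x^2 - 22·x^3 + 10·x^4 + 12·x^5)·Dx  (order 1).
h: a_k = -24, -128, -456, -1376, -3760, -9648, -23688, -56320, -130680, -297520, …
ICs: h(0) = -24.

f: a_k = -2, -4, -8, -16, -32, -64, -128, -256, -512, -1024, …
g: a_k = 4, 4, 8, 12, 20, 32, 52, 84, 136, 220, …
Product ⇒ symmetric product L₀, ord ≤ 1.
h=h₀': d/dx-closure on L₀ ⇒ L.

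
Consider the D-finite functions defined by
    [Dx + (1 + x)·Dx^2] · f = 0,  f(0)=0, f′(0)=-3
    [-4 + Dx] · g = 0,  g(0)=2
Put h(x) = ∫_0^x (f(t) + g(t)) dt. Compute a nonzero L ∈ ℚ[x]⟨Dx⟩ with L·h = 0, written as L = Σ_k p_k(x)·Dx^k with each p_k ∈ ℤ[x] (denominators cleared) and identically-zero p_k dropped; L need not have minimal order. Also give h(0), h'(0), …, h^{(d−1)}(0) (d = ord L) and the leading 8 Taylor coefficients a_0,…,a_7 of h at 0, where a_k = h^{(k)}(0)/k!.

f: a_k = 0, -3, 3/2, -1, 3/4, -3/5, 1/2, -3/7, …
g: a_k = 2, 8, 16, 64/3, 64/3, 256/15, 512/45, 2048/315, …
Weyl lclm of L_f,L_g ⇒ L₀ (ord ≤ 3).
h=∫h₀ ⇒ L = L₀·Dx.
L = (-24 - 16·x)·Dx^2 + (-14 - 32·x - 16·x^2)·Dx^3 + (5 + 9·x + 4·x^2)·Dx^4  (order 4).
h: a_k = 0, 2, 5/2, 35/6, 61/12, 53/12, 247/90, 1069/630, …
ICs: h(0) = 0, h′(0) = 2, h′′(0) = 5, h′′′(0) = 35.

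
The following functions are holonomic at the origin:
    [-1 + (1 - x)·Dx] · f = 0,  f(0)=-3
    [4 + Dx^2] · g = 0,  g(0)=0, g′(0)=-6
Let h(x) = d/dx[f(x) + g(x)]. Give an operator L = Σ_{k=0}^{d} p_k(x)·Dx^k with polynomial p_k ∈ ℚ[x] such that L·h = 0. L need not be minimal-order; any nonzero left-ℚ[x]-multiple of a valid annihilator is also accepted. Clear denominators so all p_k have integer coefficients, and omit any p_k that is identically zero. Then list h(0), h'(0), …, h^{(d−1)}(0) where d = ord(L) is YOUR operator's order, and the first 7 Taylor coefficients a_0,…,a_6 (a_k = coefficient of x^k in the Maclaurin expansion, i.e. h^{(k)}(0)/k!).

L = (64 - 32·x + 16·x^2) + (-20 + 36·x - 24·x^2 + 8·x^3)·Dx + (16 - 8·x + 4·x^2)·Dx^2 + (-5 + 9·x - 6·x^2 + 2·x^3)·Dx^3  (order 3).
h: a_k = -9, -6, 3, -12, -19, -18, -307/15, …
ICs: h(0) = -9, h′(0) = -6, h′′(0) = 6.

f: a_k = -3, -3, -3, -3, -3, -3, -3, …
g: a_k = 0, -6, 0, 4, 0, -4/5, 0, …
L₀ := lclm(L_f,L_g); ord L₀ ≤ 1+2.
Derive L from L₀ (diff closure).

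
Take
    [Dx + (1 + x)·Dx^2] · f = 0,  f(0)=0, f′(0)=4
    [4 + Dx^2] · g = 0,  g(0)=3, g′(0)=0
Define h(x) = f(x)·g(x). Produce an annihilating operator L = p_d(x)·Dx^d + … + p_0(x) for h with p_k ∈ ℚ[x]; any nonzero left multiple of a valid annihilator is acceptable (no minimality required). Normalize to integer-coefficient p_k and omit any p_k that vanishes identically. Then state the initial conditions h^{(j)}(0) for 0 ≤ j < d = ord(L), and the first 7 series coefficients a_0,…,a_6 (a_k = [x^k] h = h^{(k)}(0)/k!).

f: a_k = 0, 4, -2, 4/3, -1, 4/5, -2/3, …
g: a_k = 3, 0, -6, 0, 2, 0, -4/15, …
L₀ := L_f ⊗_s L_g (sym. prod.), ord ≤ 4.
L = (168 + 864·x + 1456·x^2 + 1024·x^3 + 256·x^4) + (112 + 368·x + 384·x^2 + 128·x^3)·Dx + (102 + 464·x + 744·x^2 + 512·x^3 + 128·x^4)·Dx^2 + (28 + 92·x + 96·x^2 + 32·x^3)·Dx^3 + (15 + 62·x + 95·x^2 + 64·x^3 + 16·x^4)·Dx^4  (order 4).
h: a_k = 0, 12, -6, -20, 9, 12/5, 0, …
ICs: h(0) = 0, h′(0) = 12, h′′(0) = -12, h′′′(0) = -120.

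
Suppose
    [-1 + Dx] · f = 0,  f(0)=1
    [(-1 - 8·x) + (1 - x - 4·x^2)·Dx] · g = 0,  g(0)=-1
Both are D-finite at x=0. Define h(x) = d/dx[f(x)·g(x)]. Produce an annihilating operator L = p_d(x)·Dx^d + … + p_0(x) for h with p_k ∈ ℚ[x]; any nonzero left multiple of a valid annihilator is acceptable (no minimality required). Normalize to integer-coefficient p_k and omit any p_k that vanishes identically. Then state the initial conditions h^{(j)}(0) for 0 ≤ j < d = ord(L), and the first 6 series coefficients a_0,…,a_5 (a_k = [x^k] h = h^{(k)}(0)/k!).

f: a_k = 1, 1, 1/2, 1/6, 1/24, 1/120, …
g: a_k = -1, -1, -5, -9, -29, -65, …
Sym-product of L_f,L_g gives L₀ (≤ ord 1).
Differentiate: ansatz ord ≤ ord L₀ ⇒ L.
L = (13 + 36·x + 65·x^2 - 56·x^3 + 16·x^4) + (-2 - 5·x + 19·x^2 + 24·x^3 - 16·x^4)·Dx  (order 1).
h: a_k = -2, -13, -44, -977/6, -5963/12, -188797/120, …
ICs: h(0) = -2.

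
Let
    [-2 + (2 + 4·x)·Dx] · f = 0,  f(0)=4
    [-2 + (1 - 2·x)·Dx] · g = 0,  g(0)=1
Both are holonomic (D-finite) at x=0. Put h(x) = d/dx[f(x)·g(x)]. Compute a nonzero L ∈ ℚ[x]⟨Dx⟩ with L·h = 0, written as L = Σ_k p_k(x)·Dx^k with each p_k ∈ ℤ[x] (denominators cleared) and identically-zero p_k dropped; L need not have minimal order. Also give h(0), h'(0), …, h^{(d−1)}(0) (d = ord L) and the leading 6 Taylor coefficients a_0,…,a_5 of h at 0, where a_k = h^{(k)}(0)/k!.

f: a_k = 4, 4, -2, 2, -5/2, 7/2, …
g: a_k = 1, 2, 4, 8, 16, 32, …
Sym-product of L_f,L_g gives L₀ (≤ ord 1).
h=h₀': d/dx-closure on L₀ ⇒ L.
L = (11 + 36·x + 12·x^2) + (-3 - 2·x + 12·x^2 + 8·x^3)·Dx  (order 1).
h: a_k = 12, 44, 138, 358, 1825/2, 4317/2, …
ICs: h(0) = 12.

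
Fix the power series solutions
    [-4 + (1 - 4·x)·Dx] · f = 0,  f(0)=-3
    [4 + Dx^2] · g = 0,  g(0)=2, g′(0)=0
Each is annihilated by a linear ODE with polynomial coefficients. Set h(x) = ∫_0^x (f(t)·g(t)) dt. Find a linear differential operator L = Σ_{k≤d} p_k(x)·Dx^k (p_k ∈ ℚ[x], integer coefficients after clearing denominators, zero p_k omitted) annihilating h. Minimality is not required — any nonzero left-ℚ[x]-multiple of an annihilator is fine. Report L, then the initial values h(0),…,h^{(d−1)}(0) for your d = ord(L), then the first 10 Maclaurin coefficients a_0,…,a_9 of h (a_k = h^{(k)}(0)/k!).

L = (-4 + 16·x)·Dx + 8·Dx^2 + (-1 + 4·x)·Dx^3  (order 3).
h: a_k = 0, -6, -12, -28, -84, -1348/5, -2696/3, -46216/15, -161756/15, -36233348/945, …
ICs: h(0) = 0, h′(0) = -6, h′′(0) = -24.

f: a_k = -3, -12, -48, -192, -768, -3072, -12288, -49152, -196608, -786432, …
g: a_k = 2, 0, -4, 0, 4/3, 0, -8/45, 0, 4/315, 0, …
L₀ := L_f ⊗_s L_g (sym. prod.), ord ≤ 2.
Integrate: L := L₀·Dx.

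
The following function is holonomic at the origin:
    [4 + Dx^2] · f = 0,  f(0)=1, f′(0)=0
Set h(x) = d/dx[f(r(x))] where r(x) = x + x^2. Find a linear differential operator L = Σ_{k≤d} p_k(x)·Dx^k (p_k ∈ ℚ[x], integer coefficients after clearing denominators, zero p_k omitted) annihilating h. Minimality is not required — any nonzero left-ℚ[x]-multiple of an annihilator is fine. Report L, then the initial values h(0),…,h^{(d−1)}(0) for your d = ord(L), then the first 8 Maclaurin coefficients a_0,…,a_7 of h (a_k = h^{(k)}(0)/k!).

L = (16 + 32·x + 96·x^2 + 128·x^3 + 64·x^4) + (-6 - 12·x)·Dx + (1 + 4·x + 4·x^2)·Dx^2  (order 2).
h: a_k = 0, -4, -12, -16/3, 40/3, 352/15, 224/15, -1664/315, …
ICs: h(0) = 0, h′(0) = -4.

f: a_k = 1, 0, -2, 0, 2/3, 0, -4/45, 0, …
f∘r: x↦r, Dx↦Dx/r' in L_f ⇒ L₀.
Derive L from L₀ (diff closure).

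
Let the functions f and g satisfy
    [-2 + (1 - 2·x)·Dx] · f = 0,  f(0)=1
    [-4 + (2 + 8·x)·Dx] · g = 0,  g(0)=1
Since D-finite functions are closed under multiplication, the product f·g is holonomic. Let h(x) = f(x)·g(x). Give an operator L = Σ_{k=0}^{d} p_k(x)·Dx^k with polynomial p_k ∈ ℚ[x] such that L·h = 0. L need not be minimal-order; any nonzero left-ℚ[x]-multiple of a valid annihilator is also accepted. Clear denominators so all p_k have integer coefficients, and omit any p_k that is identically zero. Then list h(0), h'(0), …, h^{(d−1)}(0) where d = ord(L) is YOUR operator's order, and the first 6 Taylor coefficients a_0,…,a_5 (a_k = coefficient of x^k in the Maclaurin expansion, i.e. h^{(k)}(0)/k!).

L = (4 + 4·x) + (-1 - 2·x + 8·x^2)·Dx  (order 1).
h: a_k = 1, 4, 6, 16, 22, 72, …
ICs: h(0) = 1.

f: a_k = 1, 2, 4, 8, 16, 32, …
g: a_k = 1, 2, -2, 4, -10, 28, …
L₀ := L_f ⊗_s L_g (sym. prod.), ord ≤ 1.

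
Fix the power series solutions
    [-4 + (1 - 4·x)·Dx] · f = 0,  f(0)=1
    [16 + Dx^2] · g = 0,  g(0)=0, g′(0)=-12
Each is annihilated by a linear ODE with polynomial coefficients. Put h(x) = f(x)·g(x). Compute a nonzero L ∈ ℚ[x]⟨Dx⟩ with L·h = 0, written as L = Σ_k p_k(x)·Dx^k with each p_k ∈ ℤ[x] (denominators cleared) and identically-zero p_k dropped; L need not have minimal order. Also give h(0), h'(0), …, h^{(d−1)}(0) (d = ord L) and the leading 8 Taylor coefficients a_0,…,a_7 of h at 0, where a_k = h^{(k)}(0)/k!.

f: a_k = 1, 4, 16, 64, 256, 1024, 4096, 16384, …
g: a_k = 0, -12, 0, 32, 0, -128/5, 0, 1024/105, …
f·g: L₀ = L_f ⊗_s L_g, ord ≤ 1·2.
L = (-16 + 64·x) + 8·Dx + (-1 + 4·x)·Dx^2  (order 2).
h: a_k = 0, -12, -48, -160, -640, -12928/5, -51712/5, -4342784/105, …
ICs: h(0) = 0, h′(0) = -12.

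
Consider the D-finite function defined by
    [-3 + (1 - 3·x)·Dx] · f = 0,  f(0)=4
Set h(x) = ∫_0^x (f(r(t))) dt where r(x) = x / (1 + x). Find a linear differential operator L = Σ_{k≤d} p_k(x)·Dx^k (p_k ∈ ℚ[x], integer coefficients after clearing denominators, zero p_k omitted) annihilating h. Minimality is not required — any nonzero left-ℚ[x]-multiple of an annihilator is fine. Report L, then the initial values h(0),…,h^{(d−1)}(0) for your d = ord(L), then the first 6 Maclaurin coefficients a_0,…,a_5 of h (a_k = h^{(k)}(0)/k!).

f: a_k = 4, 12, 36, 108, 324, 972, …
L₀ from L_f via x↦r, Dx↦r'^{-1}Dx.
h=∫₀ˣh₀: take L = L₀·Dx.
L = 3·Dx + (-1 + x + 2·x^2)·Dx^2  (order 2).
h: a_k = 0, 4, 6, 8, 12, 96/5, …
ICs: h(0) = 0, h′(0) = 4.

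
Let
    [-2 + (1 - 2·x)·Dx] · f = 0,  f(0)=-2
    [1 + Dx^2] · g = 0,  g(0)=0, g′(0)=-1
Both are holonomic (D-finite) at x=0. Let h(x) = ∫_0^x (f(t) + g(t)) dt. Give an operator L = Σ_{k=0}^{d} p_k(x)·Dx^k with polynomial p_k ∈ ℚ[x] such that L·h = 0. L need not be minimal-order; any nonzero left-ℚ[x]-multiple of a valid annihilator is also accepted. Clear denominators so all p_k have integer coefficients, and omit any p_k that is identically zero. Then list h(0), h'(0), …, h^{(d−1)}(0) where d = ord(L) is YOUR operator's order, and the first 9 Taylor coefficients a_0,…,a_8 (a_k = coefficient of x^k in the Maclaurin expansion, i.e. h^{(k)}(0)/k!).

L = (50 - 8·x + 8·x^2)·Dx + (-9 + 22·x - 12·x^2 + 8·x^3)·Dx^2 + (50 - 8·x + 8·x^2)·Dx^3 + (-9 + 22·x - 12·x^2 + 8·x^3)·Dx^4  (order 4).
h: a_k = 0, -2, -5/2, -8/3, -95/24, -32/5, -7681/720, -128/7, -1290239/40320, …
ICs: h(0) = 0, h′(0) = -2, h′′(0) = -5, h′′′(0) = -16.

f: a_k = -2, -4, -8, -16, -32, -64, -128, -256, -512, …
g: a_k = 0, -1, 0, 1/6, 0, -1/120, 0, 1/5040, 0, …
h₀=f+g: left-lcm gives L₀, ord ≤ 3.
h=∫₀ˣh₀: take L = L₀·Dx.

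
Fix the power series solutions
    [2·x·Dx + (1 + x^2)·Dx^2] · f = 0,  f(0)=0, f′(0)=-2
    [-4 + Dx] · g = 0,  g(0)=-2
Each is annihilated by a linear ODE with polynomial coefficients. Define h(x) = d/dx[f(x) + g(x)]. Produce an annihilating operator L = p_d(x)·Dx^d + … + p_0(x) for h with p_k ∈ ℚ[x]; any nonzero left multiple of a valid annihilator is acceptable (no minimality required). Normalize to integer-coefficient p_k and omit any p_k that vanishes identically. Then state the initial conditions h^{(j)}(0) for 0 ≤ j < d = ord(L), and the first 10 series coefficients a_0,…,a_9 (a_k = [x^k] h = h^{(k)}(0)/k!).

L = (4 - 16·x - 12·x^2 - 16·x^3) + (-9 - 13·x^2 - 8·x^4)·Dx + (2 + x + 4·x^2 + x^3 + 2·x^4)·Dx^2  (order 2).
h: a_k = -10, -32, -62, -256/3, -262/3, -1024/15, -1958/45, -8192/315, -4726/315, -16384/2835, …
ICs: h(0) = -10, h′(0) = -32.

f: a_k = 0, -2, 0, 2/3, 0, -2/5, 0, 2/7, 0, -2/9, …
g: a_k = -2, -8, -16, -64/3, -64/3, -256/15, -512/45, -2048/315, -1024/315, -4096/2835, …
Sum ⇒ L₀ = lclm(L_f,L_g) in ℚ(x)⟨Dx⟩.
Differentiate: ansatz ord ≤ ord L₀ ⇒ L.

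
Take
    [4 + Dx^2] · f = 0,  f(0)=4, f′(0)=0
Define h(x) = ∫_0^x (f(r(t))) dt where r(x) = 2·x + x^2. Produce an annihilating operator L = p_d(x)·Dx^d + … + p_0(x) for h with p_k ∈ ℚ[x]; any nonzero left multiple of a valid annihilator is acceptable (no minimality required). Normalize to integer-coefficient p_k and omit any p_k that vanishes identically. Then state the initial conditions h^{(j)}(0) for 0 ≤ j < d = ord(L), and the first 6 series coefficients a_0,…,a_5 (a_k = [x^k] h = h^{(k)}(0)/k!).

f: a_k = 4, 0, -8, 0, 8/3, 0, …
f∘r: x↦r, Dx↦Dx/r' in L_f ⇒ L₀.
h=∫₀ˣh₀: take L = L₀·Dx.
L = (16 + 48·x + 48·x^2 + 16·x^3)·Dx - Dx^2 + (1 + x)·Dx^3  (order 3).
h: a_k = 0, 4, 0, -32/3, -8, 104/15, …
ICs: h(0) = 0, h′(0) = 4, h′′(0) = 0.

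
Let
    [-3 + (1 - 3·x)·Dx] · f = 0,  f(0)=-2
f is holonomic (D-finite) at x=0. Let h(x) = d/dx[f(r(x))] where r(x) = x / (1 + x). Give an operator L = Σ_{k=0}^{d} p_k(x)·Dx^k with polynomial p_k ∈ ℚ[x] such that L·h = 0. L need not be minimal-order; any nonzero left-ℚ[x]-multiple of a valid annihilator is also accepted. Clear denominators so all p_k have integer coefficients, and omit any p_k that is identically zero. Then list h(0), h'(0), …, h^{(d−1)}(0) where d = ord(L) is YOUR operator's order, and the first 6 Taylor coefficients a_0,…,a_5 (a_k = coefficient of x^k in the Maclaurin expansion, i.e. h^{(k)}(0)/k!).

L = 4 + (-1 + 2·x)·Dx  (order 1).
h: a_k = -6, -24, -72, -192, -480, -1152, …
ICs: h(0) = -6.

f: a_k = -2, -6, -18, -54, -162, -486, …
Change of var in L_f (x↦r) gives L₀.
Differentiate: ansatz ord ≤ ord L₀ ⇒ L.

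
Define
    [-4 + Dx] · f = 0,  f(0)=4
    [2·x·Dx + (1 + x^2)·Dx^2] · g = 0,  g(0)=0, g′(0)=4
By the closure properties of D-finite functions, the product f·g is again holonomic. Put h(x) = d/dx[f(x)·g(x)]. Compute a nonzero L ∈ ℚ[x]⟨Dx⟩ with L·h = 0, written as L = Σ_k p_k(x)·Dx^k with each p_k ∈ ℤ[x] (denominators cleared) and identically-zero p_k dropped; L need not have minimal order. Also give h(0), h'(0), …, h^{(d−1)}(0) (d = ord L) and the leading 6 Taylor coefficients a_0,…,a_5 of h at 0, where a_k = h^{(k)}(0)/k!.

L = (28 - 32·x + 76·x^2 - 32·x^3 + 32·x^4) + (-15 + 12·x - 35·x^2 + 12·x^3 - 16·x^4)·Dx + (2 - x + 4·x^2 - x^3 + 2·x^4)·Dx^2  (order 2).
h: a_k = 16, 128, 368, 1792/3, 656, 1664/3, …
ICs: h(0) = 16, h′(0) = 128.

f: a_k = 4, 16, 32, 128/3, 128/3, 512/15, …
g: a_k = 0, 4, 0, -4/3, 0, 4/5, …
h₀=f·g: eliminate ⇒ L₀, order ≤ 1·2.
Derive L from L₀ (diff closure).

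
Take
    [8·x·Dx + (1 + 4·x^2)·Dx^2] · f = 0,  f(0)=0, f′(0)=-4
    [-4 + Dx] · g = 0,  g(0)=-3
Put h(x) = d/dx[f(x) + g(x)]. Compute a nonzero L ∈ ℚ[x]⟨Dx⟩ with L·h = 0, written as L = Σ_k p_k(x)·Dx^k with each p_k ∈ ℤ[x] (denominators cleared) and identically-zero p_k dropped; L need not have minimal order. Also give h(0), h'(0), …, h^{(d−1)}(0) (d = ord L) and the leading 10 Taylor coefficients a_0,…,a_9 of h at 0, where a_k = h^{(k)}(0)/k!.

L = (8 - 32·x - 96·x^2 - 128·x^3) + (-6 - 8·x^2 - 64·x^4)·Dx + (1 + 2·x + 8·x^2 + 8·x^3 + 16·x^4)·Dx^2  (order 2).
h: a_k = -16, -48, -80, -128, -192, -512/5, 2816/15, -4096/105, -109568/105, -8192/945, …
ICs: h(0) = -16, h′(0) = -48.

f: a_k = 0, -4, 0, 16/3, 0, -64/5, 0, 256/7, 0, -1024/9, …
g: a_k = -3, -12, -24, -32, -32, -128/5, -256/15, -1024/105, -512/105, -2048/945, …
Weyl lclm of L_f,L_g ⇒ L₀ (ord ≤ 3).
Differentiate: ansatz ord ≤ ord L₀ ⇒ L.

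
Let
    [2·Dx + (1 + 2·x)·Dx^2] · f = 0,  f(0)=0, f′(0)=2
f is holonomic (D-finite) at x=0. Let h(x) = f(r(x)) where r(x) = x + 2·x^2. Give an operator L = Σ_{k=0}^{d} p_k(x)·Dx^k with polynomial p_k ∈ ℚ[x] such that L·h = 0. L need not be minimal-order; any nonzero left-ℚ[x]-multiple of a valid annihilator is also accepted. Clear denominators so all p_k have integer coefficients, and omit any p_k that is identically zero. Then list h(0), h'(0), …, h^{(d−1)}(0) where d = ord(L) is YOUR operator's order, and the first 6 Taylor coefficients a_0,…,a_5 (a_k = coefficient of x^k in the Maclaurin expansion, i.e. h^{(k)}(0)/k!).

L = (-2 + 8·x + 16·x^2)·Dx + (1 + 6·x + 12·x^2 + 16·x^3)·Dx^2  (order 2).
h: a_k = 0, 2, 2, -16/3, 4, 32/5, …
ICs: h(0) = 0, h′(0) = 2.

f: a_k = 0, 2, -2, 8/3, -4, 32/5, …
h₀=f(r): pull back L_f along r ⇒ L₀.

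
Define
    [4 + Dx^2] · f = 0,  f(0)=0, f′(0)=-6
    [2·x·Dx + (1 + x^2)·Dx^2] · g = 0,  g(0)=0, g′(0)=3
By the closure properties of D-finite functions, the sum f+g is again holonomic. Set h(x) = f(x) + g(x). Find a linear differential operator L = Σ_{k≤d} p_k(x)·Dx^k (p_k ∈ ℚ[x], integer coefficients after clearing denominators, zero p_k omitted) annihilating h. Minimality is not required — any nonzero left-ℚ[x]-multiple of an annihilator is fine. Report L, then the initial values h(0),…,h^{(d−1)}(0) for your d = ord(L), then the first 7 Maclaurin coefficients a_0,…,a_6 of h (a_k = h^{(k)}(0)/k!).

L = (-32·x + 80·x^3 + 16·x^5)·Dx + (4 + 32·x^2 + 36·x^4 + 8·x^6)·Dx^2 + (-8·x + 20·x^3 + 4·x^5)·Dx^3 + (1 + 8·x^2 + 9·x^4 + 2·x^6)·Dx^4  (order 4).
h: a_k = 0, -3, 0, 3, 0, -1/5, 0, …
ICs: h(0) = 0, h′(0) = -3, h′′(0) = 0, h′′′(0) = 18.

f: a_k = 0, -6, 0, 4, 0, -4/5, 0, …
g: a_k = 0, 3, 0, -1, 0, 3/5, 0, …
Weyl lclm of L_f,L_g ⇒ L₀ (ord ≤ 4).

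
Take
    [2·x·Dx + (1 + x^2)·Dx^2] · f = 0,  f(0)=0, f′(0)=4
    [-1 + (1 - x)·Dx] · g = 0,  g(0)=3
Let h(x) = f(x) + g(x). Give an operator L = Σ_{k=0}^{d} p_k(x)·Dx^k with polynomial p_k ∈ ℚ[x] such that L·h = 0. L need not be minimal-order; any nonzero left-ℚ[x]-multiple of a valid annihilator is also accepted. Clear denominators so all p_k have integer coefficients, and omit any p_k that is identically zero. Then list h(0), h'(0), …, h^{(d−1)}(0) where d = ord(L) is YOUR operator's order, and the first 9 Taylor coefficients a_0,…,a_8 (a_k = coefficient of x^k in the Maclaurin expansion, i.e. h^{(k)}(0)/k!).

f: a_k = 0, 4, 0, -4/3, 0, 4/5, 0, -4/7, 0, …
g: a_k = 3, 3, 3, 3, 3, 3, 3, 3, 3, …
Sum ⇒ L₀ = lclm(L_f,L_g) in ℚ(x)⟨Dx⟩.
L = (2 - 8·x - 6·x^2)·Dx + (-4 + 2·x - 4·x^2 - 6·x^3)·Dx^2 + (1 - x^4)·Dx^3  (order 3).
h: a_k = 3, 7, 3, 5/3, 3, 19/5, 3, 17/7, 3, …
ICs: h(0) = 3, h′(0) = 7, h′′(0) = 6.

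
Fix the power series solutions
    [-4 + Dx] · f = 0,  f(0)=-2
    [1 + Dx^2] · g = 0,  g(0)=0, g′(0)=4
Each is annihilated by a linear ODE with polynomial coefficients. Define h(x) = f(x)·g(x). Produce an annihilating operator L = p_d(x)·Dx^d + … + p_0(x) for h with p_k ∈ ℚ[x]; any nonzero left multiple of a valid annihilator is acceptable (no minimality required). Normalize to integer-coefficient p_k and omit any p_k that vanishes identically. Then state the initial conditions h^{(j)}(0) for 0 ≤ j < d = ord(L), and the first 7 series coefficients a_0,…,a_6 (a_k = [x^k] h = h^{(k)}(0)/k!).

f: a_k = -2, -8, -16, -64/3, -64/3, -256/15, -512/45, …
g: a_k = 0, 4, 0, -2/3, 0, 1/30, 0, …
L₀ := L_f ⊗_s L_g (sym. prod.), ord ≤ 2.
L = 17 - 8·Dx + Dx^2  (order 2).
h: a_k = 0, -8, -32, -188/3, -80, -1121/15, -2444/45, …
ICs: h(0) = 0, h′(0) = -8.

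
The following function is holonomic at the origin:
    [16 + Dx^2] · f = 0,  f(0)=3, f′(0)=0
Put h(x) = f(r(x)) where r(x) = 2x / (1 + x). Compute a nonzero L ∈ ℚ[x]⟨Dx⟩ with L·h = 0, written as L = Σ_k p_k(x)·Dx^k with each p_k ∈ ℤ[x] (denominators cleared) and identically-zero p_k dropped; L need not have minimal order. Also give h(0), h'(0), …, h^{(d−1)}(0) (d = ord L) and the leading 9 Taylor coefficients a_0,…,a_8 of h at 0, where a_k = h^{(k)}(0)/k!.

f: a_k = 3, 0, -24, 0, 32, 0, -256/15, 0, 512/105, …
Change of var in L_f (x↦r) gives L₀.
L = 64 + (2 + 6·x + 6·x^2 + 2·x^3)·Dx + (1 + 4·x + 6·x^2 + 4·x^3 + x^4)·Dx^2  (order 2).
h: a_k = 3, 0, -96, 192, 224, -1664, 53216/15, -15552/5, -466336/105, …
ICs: h(0) = 3, h′(0) = 0.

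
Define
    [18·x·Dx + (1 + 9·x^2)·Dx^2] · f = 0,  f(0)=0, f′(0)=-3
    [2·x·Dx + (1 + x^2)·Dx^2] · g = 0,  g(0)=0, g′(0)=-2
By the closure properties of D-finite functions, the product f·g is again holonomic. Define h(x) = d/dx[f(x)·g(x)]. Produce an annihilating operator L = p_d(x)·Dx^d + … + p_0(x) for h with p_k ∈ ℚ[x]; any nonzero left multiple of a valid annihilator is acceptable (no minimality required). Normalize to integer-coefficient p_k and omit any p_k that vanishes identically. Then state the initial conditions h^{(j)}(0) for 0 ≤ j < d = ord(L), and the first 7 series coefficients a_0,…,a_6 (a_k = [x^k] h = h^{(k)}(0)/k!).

L = (-216·x - 3600·x^3 - 5184·x^5 + 6480·x^7 + 17496·x^9) + (-40 - 1452·x^2 - 6480·x^4 - 4536·x^6 + 22680·x^8 + 26244·x^10)·Dx + (-80·x - 980·x^3 - 2160·x^5 + 2952·x^7 + 12960·x^9 + 8748·x^11)·Dx^2 + (-1 - 20·x^2 - 109·x^4 + 981·x^8 + 1620·x^10 + 729·x^12)·Dx^3  (order 3).
h: a_k = 0, 12, 0, -80, 0, 3132/5, 0, …
ICs: h(0) = 0, h′(0) = 12, h′′(0) = 0.

f: a_k = 0, -3, 0, 9, 0, -243/5, 0, …
g: a_k = 0, -2, 0, 2/3, 0, -2/5, 0, …
Sym-product of L_f,L_g gives L₀ (≤ ord 4).
h₀' ⇒ L via d/dx closure of L₀.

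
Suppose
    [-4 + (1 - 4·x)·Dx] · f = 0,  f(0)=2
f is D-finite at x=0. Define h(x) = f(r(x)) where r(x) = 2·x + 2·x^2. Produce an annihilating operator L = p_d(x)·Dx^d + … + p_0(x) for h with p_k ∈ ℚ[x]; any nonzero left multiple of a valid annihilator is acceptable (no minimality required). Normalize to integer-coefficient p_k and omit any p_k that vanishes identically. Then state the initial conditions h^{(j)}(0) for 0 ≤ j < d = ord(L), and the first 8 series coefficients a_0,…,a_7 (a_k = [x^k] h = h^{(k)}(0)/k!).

L = (8 + 16·x) + (-1 + 8·x + 8·x^2)·Dx  (order 1).
h: a_k = 2, 16, 144, 1280, 11392, 101376, 902144, 8028160, …
ICs: h(0) = 2.

f: a_k = 2, 8, 32, 128, 512, 2048, 8192, 32768, …
Change of var in L_f (x↦r) gives L₀.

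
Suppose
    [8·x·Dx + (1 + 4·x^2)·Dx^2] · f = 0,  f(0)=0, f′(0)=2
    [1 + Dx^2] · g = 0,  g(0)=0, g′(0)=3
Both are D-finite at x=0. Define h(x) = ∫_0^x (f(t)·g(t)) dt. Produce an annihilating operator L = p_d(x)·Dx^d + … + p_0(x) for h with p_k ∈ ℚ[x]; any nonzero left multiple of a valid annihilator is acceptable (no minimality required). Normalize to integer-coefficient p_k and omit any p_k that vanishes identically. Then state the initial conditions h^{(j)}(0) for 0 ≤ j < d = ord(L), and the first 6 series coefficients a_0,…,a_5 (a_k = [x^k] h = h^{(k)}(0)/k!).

f: a_k = 0, 2, 0, -8/3, 0, 32/5, …
g: a_k = 0, 3, 0, -1/2, 0, 1/40, …
Sym-product of L_f,L_g gives L₀ (≤ ord 4).
Integrate: L := L₀·Dx.
L = (85 + 944·x^2 + 416·x^4 + 256·x^6 + 256·x^8)·Dx + (144·x + 704·x^3 + 768·x^5 + 1024·x^7)·Dx^2 + (90 + 992·x^2 + 576·x^4 + 512·x^6 + 512·x^8)·Dx^3 + (144·x + 704·x^3 + 768·x^5 + 1024·x^7)·Dx^4 + (5 + 48·x^2 + 160·x^4 + 256·x^6 + 256·x^8)·Dx^5  (order 5).
h: a_k = 0, 0, 0, 2, 0, -9/5, …
ICs: h(0) = 0, h′(0) = 0, h′′(0) = 0, h′′′(0) = 12, h′′′′(0) = 0.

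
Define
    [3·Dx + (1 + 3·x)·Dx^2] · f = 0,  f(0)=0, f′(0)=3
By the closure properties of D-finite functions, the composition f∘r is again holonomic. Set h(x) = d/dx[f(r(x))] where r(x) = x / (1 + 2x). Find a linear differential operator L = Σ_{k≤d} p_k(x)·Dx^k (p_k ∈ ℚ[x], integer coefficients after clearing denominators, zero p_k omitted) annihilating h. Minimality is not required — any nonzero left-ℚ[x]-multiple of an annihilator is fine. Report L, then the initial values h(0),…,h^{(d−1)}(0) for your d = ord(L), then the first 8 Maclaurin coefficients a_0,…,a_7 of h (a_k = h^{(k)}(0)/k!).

f: a_k = 0, 3, -9/2, 9, -81/4, 243/5, -243/2, 2187/7, …
L₀ from L_f via x↦r, Dx↦r'^{-1}Dx.
h₀' ⇒ L via d/dx closure of L₀.
L = (7 + 20·x) + (1 + 7·x + 10·x^2)·Dx  (order 1).
h: a_k = 3, -21, 117, -609, 3093, -15561, 77997, -390369, …
ICs: h(0) = 3.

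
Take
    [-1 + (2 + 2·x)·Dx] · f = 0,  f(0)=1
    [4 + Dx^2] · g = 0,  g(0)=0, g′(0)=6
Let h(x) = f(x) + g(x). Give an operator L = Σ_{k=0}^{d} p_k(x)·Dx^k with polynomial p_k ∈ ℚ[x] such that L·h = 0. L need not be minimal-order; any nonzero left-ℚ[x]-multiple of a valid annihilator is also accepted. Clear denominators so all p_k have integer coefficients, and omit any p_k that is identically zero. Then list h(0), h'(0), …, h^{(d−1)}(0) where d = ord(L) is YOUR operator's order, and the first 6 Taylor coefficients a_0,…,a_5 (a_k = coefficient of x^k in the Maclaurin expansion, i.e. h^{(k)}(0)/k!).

L = (-76 - 128·x - 64·x^2) + (120 + 376·x + 384·x^2 + 128·x^3)·Dx + (-19 - 32·x - 16·x^2)·Dx^2 + (30 + 94·x + 96·x^2 + 32·x^3)·Dx^3  (order 3).
h: a_k = 1, 13/2, -1/8, -63/16, -5/128, 1059/1280, …
ICs: h(0) = 1, h′(0) = 13/2, h′′(0) = -1/4.

f: a_k = 1, 1/2, -1/8, 1/16, -5/128, 7/256, …
g: a_k = 0, 6, 0, -4, 0, 4/5, …
f+g: L₀ = lclm(L_f,L_g), ord ≤ 1+2.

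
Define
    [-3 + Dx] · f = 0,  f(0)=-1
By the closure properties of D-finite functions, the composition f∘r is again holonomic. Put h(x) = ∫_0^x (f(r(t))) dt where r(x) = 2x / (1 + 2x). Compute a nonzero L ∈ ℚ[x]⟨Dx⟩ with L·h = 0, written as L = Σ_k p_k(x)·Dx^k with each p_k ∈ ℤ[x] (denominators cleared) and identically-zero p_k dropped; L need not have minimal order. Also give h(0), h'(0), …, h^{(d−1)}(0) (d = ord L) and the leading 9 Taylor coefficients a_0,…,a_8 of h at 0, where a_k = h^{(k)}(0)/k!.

f: a_k = -1, -3, -9/2, -9/2, -27/8, -81/40, -81/80, -243/560, -729/4480, …
L₀ from L_f via x↦r, Dx↦r'^{-1}Dx.
h=∫h₀ ⇒ L = L₀·Dx.
L = -6·Dx + (1 + 4·x + 4·x^2)·Dx^2  (order 2).
h: a_k = 0, -1, -3, -2, 3, -6/5, -14/5, 276/35, -411/35, …
ICs: h(0) = 0, h′(0) = -1.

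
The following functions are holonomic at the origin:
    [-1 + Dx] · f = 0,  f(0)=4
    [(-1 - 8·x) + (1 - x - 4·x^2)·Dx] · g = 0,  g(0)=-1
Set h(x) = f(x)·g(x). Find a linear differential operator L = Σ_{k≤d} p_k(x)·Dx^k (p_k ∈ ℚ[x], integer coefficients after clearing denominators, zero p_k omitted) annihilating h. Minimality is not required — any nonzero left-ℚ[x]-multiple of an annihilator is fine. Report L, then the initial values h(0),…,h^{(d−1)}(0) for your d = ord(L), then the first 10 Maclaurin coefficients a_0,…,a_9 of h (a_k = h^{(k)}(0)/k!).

f: a_k = 4, 4, 2, 2/3, 1/6, 1/30, 1/180, 1/1260, 1/10080, 1/90720, …
g: a_k = -1, -1, -5, -9, -29, -65, -181, -441, -1165, -2929, …
h₀=f·g: eliminate ⇒ L₀, order ≤ 1·1.
L = (2 + 7·x - 4·x^2) + (-1 + x + 4·x^2)·Dx  (order 1).
h: a_k = -4, -8, -26, -176/3, -977/6, -5963/15, -188797/180, -831287/315, -68891713/10080, -788834021/45360, …
ICs: h(0) = -4.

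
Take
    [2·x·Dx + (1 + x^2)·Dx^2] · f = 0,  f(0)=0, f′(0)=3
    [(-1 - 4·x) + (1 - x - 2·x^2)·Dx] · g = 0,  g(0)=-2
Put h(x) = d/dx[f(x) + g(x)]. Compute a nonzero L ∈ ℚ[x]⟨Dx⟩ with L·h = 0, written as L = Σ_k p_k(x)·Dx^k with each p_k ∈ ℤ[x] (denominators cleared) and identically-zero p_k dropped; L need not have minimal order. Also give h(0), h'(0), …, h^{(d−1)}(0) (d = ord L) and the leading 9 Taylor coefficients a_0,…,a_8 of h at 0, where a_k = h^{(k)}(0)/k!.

L = (6 - 24·x - 162·x^2 - 240·x^3 - 384·x^4 - 48·x^6) + (-16 - 74·x - 88·x^2 - 226·x^3 - 212·x^4 - 304·x^5 - 12·x^6 - 48·x^7)·Dx + (3 + 4·x + 8·x^2 - 28·x^3 - 27·x^4 - 36·x^5 - 40·x^6 - 4·x^7 - 8·x^8)·Dx^2  (order 2).
h: a_k = 1, -12, -33, -88, -207, -516, -1193, -2736, -6135, …
ICs: h(0) = 1, h′(0) = -12.

f: a_k = 0, 3, 0, -1, 0, 3/5, 0, -3/7, 0, …
g: a_k = -2, -2, -6, -10, -22, -42, -86, -170, -342, …
h₀=f+g: left-lcm gives L₀, ord ≤ 3.
h=h₀': d/dx-closure on L₀ ⇒ L.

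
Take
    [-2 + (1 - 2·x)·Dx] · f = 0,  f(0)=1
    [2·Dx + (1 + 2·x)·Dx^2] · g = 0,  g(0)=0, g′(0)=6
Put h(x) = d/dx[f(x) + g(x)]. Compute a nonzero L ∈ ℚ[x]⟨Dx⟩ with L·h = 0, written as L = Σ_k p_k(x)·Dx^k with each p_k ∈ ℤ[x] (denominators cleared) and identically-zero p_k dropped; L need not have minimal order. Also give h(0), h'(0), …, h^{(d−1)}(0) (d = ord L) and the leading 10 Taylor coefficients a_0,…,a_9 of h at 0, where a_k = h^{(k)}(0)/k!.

L = (40 + 16·x) + (8 + 64·x + 32·x^2)·Dx + (-3 - 2·x + 12·x^2 + 8·x^3)·Dx^2  (order 2).
h: a_k = 8, -4, 48, 16, 256, 192, 1280, 1280, 6144, 7168, …
ICs: h(0) = 8, h′(0) = -4.

f: a_k = 1, 2, 4, 8, 16, 32, 64, 128, 256, 512, …
g: a_k = 0, 6, -6, 8, -12, 96/5, -32, 384/7, -96, 512/3, …
f+g: L₀ = lclm(L_f,L_g), ord ≤ 1+2.
Differentiate: ansatz ord ≤ ord L₀ ⇒ L.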